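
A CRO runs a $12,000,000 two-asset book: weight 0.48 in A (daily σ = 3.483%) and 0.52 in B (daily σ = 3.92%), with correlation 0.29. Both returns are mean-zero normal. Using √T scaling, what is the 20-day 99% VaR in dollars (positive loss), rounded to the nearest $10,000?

σ_p = √(0.48²·3.483² + 0.52²·3.92² + 2·0.29·0.48·0.52·3.483·3.92) = 2.988%.
σ_{20d} = 2.988% × √20 = 13.363%.
z(99%) = 2.326.
VaR = 2.326 × 13.363% = 31.082%; on $12,000,000 that is $3,729,840.

$3,730,000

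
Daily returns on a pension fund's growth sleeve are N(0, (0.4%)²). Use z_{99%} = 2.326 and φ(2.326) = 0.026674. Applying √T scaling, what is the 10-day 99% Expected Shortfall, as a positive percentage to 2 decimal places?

3.37%

σ_{10d} = 0.4% × √10 = 1.265%.
ES multiplier = φ(z)/(1−α) = 0.026674/0.01 = 2.667.
ES = 1.265% × 2.667 = 3.374%.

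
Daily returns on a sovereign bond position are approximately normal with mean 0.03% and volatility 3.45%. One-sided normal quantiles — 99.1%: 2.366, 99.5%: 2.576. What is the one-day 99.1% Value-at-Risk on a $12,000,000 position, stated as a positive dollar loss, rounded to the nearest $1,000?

$976,000

VaR = −μ + z·σ = −(0.03%) + 2.366 × 3.45% = 8.133%.
On $12,000,000: 0.08133 × $12,000,000 = $975,960.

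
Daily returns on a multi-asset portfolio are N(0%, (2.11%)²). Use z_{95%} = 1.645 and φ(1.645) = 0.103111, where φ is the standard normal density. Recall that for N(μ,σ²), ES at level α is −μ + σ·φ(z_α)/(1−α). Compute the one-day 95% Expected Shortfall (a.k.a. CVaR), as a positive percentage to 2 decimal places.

4.35%

Tail multiplier: φ(z)/(1−α) = 0.103111 / 0.05 = 2.062.
ES = 2.11% × 2.062 = 4.351%.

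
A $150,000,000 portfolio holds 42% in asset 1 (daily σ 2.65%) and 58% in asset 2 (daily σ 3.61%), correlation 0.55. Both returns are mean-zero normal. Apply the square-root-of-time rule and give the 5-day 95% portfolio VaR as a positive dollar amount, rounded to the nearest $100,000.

σ_p = √(0.42²·2.65² + 0.58²·3.61² + 2·0.55·0.42·0.58·2.65·3.61) = 2.861%.
σ_{5d} = 2.861% × √5 = 6.397%.
z(95%) = 1.645.
VaR = 1.645 × 6.397% = 10.523%; on $150,000,000 that is $15,784,500.

$15,800,000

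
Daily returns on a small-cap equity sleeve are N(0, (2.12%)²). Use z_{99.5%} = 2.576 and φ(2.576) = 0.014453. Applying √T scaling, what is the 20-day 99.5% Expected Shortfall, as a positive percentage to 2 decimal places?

27.41%

σ_{20d} = 2.12% × √20 = 9.481%.
ES multiplier = φ(z)/(1−α) = 0.014453/0.005 = 2.891.
ES = 9.481% × 2.891 = 27.410%.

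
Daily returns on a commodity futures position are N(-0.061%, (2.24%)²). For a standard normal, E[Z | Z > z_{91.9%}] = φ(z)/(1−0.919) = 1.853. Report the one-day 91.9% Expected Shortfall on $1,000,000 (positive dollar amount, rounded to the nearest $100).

$42,100

ES = −(-0.061%) + 2.24% × 1.853 = 4.212%.
On $1,000,000: 0.04212 × $1,000,000 = $42,120.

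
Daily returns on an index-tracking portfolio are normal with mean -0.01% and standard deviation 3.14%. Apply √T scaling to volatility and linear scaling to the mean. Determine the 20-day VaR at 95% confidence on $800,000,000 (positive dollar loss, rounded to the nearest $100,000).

At 95%, z = 1.645.
σ_{20d} = 3.14% × √20 = 14.043%; μ_{20d} = 20 × -0.01% = -0.200%.
VaR = −(-0.200%) + 1.645 × 14.043% = 23.301%.
On $800,000,000: 0.23301 × $800,000,000 = $186,408,000.

$186,400,000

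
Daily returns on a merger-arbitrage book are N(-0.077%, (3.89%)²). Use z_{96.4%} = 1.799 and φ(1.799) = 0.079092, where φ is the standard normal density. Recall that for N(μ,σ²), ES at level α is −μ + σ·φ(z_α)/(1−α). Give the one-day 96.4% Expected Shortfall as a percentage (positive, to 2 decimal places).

8.62%

Tail multiplier: φ(z)/(1−α) = 0.079092 / 0.036 = 2.197.
ES = −(-0.077%) + 3.89% × 2.197 = 8.623%.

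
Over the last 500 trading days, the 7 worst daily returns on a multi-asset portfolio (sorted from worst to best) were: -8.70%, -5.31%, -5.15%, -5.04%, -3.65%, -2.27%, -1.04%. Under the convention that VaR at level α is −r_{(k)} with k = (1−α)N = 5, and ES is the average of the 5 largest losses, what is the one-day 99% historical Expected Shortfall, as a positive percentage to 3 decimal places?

5.570%

The 5 worst returns sum to -27.85%.
ES = −(-27.85%) / 5 = 5.57% ≈ 5.570%.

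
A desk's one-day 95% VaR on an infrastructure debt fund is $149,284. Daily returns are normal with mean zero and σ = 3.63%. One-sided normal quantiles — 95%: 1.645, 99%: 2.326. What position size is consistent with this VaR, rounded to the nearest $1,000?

VaR as a fraction of value: z·σ = 1.645 × 3.63% = 5.97135%.
Position = $149,284 / 0.0597135 = $2,500,004.

$2,500,000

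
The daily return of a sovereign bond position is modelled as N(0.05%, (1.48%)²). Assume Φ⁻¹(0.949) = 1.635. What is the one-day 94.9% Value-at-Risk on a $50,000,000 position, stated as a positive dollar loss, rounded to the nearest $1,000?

VaR = −μ + z·σ = −(0.05%) + 1.635 × 1.48% = 2.370%.
On $50,000,000: 0.02370 × $50,000,000 = $1,185,000.

$1,185,000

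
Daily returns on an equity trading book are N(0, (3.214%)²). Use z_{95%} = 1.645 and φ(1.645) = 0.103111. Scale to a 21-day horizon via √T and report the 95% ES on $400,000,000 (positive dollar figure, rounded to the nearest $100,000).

$121,500,000

σ_{21d} = 3.214% × √21 = 14.728%.
ES multiplier = φ(z)/(1−α) = 0.103111/0.05 = 2.062.
ES = 14.728% × 2.062 = 30.369%; on $400,000,000: $121,476,000.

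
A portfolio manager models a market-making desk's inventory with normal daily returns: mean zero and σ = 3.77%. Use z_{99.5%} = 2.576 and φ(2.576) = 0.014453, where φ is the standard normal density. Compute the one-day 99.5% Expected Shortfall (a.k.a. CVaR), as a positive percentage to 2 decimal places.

10.90%

Tail multiplier: φ(z)/(1−α) = 0.014453 / 0.005 = 2.891.
ES = 3.77% × 2.891 = 10.899%.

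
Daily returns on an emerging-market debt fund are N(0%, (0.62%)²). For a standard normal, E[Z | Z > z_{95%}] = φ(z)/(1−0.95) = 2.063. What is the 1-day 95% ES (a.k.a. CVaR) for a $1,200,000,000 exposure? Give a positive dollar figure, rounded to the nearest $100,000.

$15,300,000

ES = 0.62% × 2.063 = 1.279%.
On $1,200,000,000: 0.01279 × $1,200,000,000 = $15,348,000.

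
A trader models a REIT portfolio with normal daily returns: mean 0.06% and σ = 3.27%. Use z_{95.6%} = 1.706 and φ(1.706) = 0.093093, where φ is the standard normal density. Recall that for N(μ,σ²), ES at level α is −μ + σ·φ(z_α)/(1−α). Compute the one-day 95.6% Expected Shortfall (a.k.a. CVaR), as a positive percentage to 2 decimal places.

6.86%

Tail multiplier: φ(z)/(1−α) = 0.093093 / 0.044 = 2.116.
ES = −(0.06%) + 3.27% × 2.116 = 6.859%.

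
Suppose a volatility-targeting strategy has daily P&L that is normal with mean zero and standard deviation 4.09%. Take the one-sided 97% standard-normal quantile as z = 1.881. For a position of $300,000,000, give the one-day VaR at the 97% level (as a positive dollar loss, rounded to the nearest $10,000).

$23,080,000

VaR = z·σ = 1.881 × 4.09% = 7.693%.
On $300,000,000: 0.07693 × $300,000,000 = $23,079,000.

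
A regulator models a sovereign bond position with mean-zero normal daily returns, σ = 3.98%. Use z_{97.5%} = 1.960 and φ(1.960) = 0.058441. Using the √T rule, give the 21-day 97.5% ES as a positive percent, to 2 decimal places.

σ_{21d} = 3.98% × √21 = 18.239%.
ES multiplier = φ(z)/(1−α) = 0.058441/0.025 = 2.338.
ES = 18.239% × 2.338 = 42.643%.

42.64%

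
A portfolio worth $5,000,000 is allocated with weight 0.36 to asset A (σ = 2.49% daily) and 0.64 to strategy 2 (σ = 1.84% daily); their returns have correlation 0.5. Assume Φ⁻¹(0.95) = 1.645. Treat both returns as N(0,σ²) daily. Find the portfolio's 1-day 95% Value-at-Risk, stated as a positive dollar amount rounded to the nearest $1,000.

$148,000

σ_p² = 0.36²·2.49² + 0.64²·1.84² + 2·0.5·0.36·0.64·2.49·1.84 = 3.2459 (%²).
σ_p = √3.2459 = 1.802%.
VaR = 1.645 × 1.802% = 2.964%; on $5,000,000 that is $148,200.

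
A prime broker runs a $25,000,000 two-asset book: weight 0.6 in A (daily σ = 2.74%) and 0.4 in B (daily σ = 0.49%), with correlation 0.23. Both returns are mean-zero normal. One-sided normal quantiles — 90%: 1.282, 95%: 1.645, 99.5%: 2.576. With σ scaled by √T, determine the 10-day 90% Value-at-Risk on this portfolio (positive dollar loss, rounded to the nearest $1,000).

σ_p = √(0.6²·2.74² + 0.4²·0.49² + 2·0.23·0.6·0.4·2.74·0.49) = 1.700%.
σ_{10d} = 1.700% × √10 = 5.376%.
VaR = 1.282 × 5.376% = 6.892%; on $25,000,000 that is $1,723,000.

$1,723,000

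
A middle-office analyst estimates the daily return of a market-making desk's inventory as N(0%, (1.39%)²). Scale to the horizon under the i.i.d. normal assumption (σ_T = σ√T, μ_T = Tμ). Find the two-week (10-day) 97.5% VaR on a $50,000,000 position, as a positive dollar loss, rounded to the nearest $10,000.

At 97.5%, z = 1.960.
σ_{10d} = 1.39% × √10 = 4.396%.
VaR = 1.960 × 4.396% = 8.616%.
On $50,000,000: 0.08616 × $50,000,000 = $4,308,000.

$4,310,000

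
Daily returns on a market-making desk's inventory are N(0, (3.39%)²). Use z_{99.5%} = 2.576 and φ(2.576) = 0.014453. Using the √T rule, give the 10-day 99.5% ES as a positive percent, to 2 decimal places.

30.99%

σ_{10d} = 3.39% × √10 = 10.720%.
ES multiplier = φ(z)/(1−α) = 0.014453/0.005 = 2.891.
ES = 10.720% × 2.891 = 30.992%.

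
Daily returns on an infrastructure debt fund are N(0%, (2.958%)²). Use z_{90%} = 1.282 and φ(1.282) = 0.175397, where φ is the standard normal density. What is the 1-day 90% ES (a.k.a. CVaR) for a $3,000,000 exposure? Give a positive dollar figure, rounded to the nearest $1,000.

$156,000

Tail multiplier: φ(z)/(1−α) = 0.175397 / 0.1 = 1.754.
ES = 2.958% × 1.754 = 5.188%.
On $3,000,000: 0.05188 × $3,000,000 = $155,640.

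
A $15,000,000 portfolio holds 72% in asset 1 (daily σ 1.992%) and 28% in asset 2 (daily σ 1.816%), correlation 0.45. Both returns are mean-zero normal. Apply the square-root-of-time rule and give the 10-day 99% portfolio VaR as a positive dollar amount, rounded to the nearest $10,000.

σ_p = √(0.72²·1.992² + 0.28²·1.816² + 2·0.45·0.72·0.28·1.992·1.816) = 1.724%.
σ_{10d} = 1.724% × √10 = 5.452%.
z(99%) = 2.326.
VaR = 2.326 × 5.452% = 12.681%; on $15,000,000 that is $1,902,150.

$1,900,000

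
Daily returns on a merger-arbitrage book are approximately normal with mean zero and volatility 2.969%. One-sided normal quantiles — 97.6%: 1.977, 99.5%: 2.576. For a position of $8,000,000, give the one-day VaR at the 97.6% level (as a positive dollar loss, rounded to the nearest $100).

VaR = z·σ = 1.977 × 2.969% = 5.870%.
On $8,000,000: 0.05870 × $8,000,000 = $469,600.

$469,600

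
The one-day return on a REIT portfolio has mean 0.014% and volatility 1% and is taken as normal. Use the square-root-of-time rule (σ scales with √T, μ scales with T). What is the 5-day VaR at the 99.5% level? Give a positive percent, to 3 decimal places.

At 99.5%, z = 2.576.
σ_{5d} = 1% × √5 = 2.236%; μ_{5d} = 5 × 0.014% = 0.070%.
VaR = −(0.070%) + 2.576 × 2.236% = 5.690%.

5.690%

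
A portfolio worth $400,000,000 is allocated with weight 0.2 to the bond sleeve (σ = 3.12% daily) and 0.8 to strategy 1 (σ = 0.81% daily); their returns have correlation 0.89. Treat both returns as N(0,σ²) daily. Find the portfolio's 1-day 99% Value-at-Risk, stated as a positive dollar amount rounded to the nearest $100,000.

$11,500,000

σ_p² = 0.2²·3.12² + 0.8²·0.81² + 2·0.89·0.2·0.8·3.12·0.81 = 1.5290 (%²).
σ_p = √1.5290 = 1.237%.
At 99%, z = 2.326.
VaR = 2.326 × 1.237% = 2.877%; on $400,000,000 that is $11,508,000.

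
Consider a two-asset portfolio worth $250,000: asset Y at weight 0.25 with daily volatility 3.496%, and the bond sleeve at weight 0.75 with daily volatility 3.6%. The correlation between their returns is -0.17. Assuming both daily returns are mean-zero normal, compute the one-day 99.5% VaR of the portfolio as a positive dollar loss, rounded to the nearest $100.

σ_p² = 0.25²·3.496² + 0.75²·3.6² + 2·-0.17·0.25·0.75·3.496·3.6 = 7.2515 (%²).
σ_p = √7.2515 = 2.693%.
At 99.5%, z = 2.576.
VaR = 2.576 × 2.693% = 6.937%; on $250,000 that is $17,342.

$17,300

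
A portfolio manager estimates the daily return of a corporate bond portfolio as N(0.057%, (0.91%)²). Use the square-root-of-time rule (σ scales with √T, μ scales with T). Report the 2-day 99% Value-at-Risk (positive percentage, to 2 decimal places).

2.88%

At 99%, z = 2.326.
σ_{2d} = 0.91% × √2 = 1.287%; μ_{2d} = 2 × 0.057% = 0.114%.
VaR = −(0.114%) + 2.326 × 1.287% = 2.880%.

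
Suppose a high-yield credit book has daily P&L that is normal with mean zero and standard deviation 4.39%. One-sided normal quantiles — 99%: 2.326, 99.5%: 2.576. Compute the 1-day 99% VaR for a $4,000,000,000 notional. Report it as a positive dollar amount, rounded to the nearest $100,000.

$408,400,000

VaR = z·σ = 2.326 × 4.39% = 10.211%.
On $4,000,000,000: 0.10211 × $4,000,000,000 = $408,440,000.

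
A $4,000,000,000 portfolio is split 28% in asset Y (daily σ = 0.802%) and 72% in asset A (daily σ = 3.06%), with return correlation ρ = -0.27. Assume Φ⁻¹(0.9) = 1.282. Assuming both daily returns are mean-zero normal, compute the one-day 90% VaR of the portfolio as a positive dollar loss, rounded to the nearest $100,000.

$110,400,000

σ_p² = 0.28²·0.802² + 0.72²·3.06² + 2·-0.27·0.28·0.72·0.802·3.06 = 4.6374 (%²).
σ_p = √4.6374 = 2.153%.
VaR = 1.282 × 2.153% = 2.760%; on $4,000,000,000 that is $110,400,000.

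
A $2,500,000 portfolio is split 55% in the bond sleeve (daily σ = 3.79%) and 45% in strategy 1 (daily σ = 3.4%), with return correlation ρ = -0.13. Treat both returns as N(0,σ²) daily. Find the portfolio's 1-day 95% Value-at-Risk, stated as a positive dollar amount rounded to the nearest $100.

σ_p² = 0.55²·3.79² + 0.45²·3.4² + 2·-0.13·0.55·0.45·3.79·3.4 = 5.8568 (%²).
σ_p = √5.8568 = 2.420%.
At 95%, z = 1.645.
VaR = 1.645 × 2.420% = 3.981%; on $2,500,000 that is $99,525.

$99,500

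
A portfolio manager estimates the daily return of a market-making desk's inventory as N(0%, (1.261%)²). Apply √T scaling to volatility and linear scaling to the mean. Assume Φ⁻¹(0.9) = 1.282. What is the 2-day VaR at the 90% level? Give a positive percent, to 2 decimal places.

σ_{2d} = 1.261% × √2 = 1.783%.
VaR = 1.282 × 1.783% = 2.286%.

2.29%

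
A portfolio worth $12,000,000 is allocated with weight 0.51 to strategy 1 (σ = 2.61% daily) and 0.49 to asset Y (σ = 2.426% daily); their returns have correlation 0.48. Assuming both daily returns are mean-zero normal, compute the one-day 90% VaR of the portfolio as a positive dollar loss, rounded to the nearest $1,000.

$334,000

σ_p² = 0.51²·2.61² + 0.49²·2.426² + 2·0.48·0.51·0.49·2.61·2.426 = 4.7040 (%²).
σ_p = √4.7040 = 2.169%.
At 90%, z = 1.282.
VaR = 1.282 × 2.169% = 2.781%; on $12,000,000 that is $333,720.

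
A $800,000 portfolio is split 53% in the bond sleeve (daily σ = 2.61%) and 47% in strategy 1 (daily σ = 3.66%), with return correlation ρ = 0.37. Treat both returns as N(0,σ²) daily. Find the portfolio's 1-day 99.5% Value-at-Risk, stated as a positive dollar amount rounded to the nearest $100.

$53,100

σ_p² = 0.53²·2.61² + 0.47²·3.66² + 2·0.37·0.53·0.47·2.61·3.66 = 6.6335 (%²).
σ_p = √6.6335 = 2.576%.
At 99.5%, z = 2.576.
VaR = 2.576 × 2.576% = 6.636%; on $800,000 that is $53,088.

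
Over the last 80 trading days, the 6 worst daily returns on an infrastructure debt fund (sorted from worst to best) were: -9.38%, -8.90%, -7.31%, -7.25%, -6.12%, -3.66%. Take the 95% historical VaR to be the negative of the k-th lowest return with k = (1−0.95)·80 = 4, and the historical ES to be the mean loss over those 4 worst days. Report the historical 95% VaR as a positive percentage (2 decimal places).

7.25%

k = 4; the 4th lowest return is -7.25%, so VaR = 7.25%.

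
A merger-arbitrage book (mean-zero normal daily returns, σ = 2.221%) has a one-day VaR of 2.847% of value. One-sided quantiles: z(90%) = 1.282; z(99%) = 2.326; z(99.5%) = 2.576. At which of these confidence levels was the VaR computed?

90%

Implied z = VaR/σ = 2.847 / 2.221 = 1.282.
This matches z(90%) = 1.282.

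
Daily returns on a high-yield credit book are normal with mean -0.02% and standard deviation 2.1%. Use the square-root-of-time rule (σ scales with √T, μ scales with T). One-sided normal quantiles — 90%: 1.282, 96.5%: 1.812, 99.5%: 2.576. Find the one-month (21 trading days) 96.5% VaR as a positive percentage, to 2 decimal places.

σ_{21d} = 2.1% × √21 = 9.623%; μ_{21d} = 21 × -0.02% = -0.420%.
VaR = −(-0.420%) + 1.812 × 9.623% = 17.857%.

17.86%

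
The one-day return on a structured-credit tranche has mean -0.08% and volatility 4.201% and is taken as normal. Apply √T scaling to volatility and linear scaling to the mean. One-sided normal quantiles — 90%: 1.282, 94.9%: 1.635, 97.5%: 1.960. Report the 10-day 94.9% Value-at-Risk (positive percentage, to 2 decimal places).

σ_{10d} = 4.201% × √10 = 13.285%; μ_{10d} = 10 × -0.08% = -0.800%.
VaR = −(-0.800%) + 1.635 × 13.285% = 22.521%.

22.52%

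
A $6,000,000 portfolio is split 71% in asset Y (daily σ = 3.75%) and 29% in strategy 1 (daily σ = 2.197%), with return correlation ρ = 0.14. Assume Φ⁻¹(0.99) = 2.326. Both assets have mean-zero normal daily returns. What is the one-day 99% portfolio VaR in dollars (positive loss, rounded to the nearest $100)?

$394,000

σ_p² = 0.71²·3.75² + 0.29²·2.197² + 2·0.14·0.71·0.29·3.75·2.197 = 7.9698 (%²).
σ_p = √7.9698 = 2.823%.
VaR = 2.326 × 2.823% = 6.566%; on $6,000,000 that is $393,960.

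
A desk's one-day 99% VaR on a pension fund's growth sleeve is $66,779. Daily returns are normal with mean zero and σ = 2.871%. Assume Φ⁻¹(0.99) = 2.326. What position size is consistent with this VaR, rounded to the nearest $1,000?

VaR as a fraction of value: z·σ = 2.326 × 2.871% = 6.67795%.
Position = $66,779 / 0.0667795 = $999,993.

$1,000,000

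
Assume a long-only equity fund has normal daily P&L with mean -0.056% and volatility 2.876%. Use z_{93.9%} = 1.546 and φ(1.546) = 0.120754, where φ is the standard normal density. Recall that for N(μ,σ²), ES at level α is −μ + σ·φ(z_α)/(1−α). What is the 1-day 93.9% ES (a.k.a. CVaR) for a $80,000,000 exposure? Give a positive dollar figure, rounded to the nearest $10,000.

Tail multiplier: φ(z)/(1−α) = 0.120754 / 0.061 = 1.980.
ES = −(-0.056%) + 2.876% × 1.980 = 5.750%.
On $80,000,000: 0.05750 × $80,000,000 = $4,600,000.

$4,600,000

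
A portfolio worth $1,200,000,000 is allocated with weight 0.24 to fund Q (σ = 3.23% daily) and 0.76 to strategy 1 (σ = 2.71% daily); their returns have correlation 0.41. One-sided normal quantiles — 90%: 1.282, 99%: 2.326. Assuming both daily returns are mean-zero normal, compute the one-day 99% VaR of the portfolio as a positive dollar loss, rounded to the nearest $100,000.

$69,200,000

σ_p² = 0.24²·3.23² + 0.76²·2.71² + 2·0.41·0.24·0.76·3.23·2.71 = 6.1521 (%²).
σ_p = √6.1521 = 2.480%.
VaR = 2.326 × 2.480% = 5.768%; on $1,200,000,000 that is $69,216,000.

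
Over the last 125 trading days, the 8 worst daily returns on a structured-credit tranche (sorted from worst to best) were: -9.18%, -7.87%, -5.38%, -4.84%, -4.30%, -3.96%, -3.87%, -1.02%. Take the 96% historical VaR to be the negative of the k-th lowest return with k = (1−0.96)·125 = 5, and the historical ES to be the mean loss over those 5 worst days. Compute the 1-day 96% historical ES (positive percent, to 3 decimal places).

The 5 worst returns sum to -31.57%.
ES = −(-31.57%) / 5 = 6.314%.

6.314%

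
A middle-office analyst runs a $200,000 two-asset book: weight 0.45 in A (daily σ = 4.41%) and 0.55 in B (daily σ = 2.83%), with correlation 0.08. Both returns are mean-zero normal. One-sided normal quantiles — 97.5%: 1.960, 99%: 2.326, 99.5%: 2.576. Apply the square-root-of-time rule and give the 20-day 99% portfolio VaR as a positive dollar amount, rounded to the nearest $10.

σ_p = √(0.45²·4.41² + 0.55²·2.83² + 2·0.08·0.45·0.55·4.41·2.83) = 2.618%.
σ_{20d} = 2.618% × √20 = 11.708%.
VaR = 2.326 × 11.708% = 27.233%; on $200,000 that is $54,466.

$54,470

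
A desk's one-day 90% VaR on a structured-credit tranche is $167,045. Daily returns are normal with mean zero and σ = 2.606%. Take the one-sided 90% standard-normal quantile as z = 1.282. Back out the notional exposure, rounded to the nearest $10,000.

$5,000,000

VaR as a fraction of value: z·σ = 1.282 × 2.606% = 3.34089%.
Position = $167,045 / 0.0334089 = $5,000,012.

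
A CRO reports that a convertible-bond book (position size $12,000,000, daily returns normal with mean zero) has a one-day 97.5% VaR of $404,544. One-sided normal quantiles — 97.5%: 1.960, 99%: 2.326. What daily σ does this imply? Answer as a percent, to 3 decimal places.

1.720%

VaR as a fraction: $404,544 / $12,000,000 = 3.371%.
σ = VaR / z = 3.371% / 1.960 = 1.720%.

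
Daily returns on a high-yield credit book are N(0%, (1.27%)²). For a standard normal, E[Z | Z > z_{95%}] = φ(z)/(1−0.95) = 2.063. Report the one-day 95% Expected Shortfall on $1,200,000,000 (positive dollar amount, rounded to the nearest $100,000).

$31,400,000

ES = 1.27% × 2.063 = 2.620%.
On $1,200,000,000: 0.02620 × $1,200,000,000 = $31,440,000.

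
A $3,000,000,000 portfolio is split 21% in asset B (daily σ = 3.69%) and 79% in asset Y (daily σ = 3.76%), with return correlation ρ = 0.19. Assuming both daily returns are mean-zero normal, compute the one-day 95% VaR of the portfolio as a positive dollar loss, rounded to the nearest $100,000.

$158,400,000

σ_p² = 0.21²·3.69² + 0.79²·3.76² + 2·0.19·0.21·0.79·3.69·3.76 = 10.2984 (%²).
σ_p = √10.2984 = 3.209%.
At 95%, z = 1.645.
VaR = 1.645 × 3.209% = 5.279%; on $3,000,000,000 that is $158,370,000.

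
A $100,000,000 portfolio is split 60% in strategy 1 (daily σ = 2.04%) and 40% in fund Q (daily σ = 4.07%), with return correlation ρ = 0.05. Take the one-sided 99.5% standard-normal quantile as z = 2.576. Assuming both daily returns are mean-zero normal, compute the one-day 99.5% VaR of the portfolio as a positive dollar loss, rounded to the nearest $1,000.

$5,371,000

σ_p² = 0.6²·2.04² + 0.4²·4.07² + 2·0.05·0.6·0.4·2.04·4.07 = 4.3478 (%²).
σ_p = √4.3478 = 2.085%.
VaR = 2.576 × 2.085% = 5.371%; on $100,000,000 that is $5,371,000.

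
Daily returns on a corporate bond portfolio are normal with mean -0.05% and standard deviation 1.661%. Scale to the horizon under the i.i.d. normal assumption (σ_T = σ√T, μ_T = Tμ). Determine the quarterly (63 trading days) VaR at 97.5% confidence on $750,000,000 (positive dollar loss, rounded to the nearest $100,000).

At 97.5%, z = 1.960.
σ_{63d} = 1.661% × √63 = 13.184%; μ_{63d} = 63 × -0.05% = -3.150%.
VaR = −(-3.150%) + 1.960 × 13.184% = 28.991%.
On $750,000,000: 0.28991 × $750,000,000 = $217,432,500.

$217,400,000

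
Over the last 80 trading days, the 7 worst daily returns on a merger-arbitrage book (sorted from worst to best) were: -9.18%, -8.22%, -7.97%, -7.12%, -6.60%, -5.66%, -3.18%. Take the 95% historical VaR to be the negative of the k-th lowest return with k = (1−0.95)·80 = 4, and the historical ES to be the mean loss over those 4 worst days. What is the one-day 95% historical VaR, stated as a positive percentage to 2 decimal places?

7.12%

k = 4; the 4th lowest return is -7.12%, so VaR = 7.12%.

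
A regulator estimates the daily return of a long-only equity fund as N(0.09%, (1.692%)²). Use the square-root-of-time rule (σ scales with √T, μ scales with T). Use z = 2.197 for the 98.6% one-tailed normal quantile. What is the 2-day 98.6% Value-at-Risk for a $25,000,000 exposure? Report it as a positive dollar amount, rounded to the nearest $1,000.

$1,269,000

σ_{2d} = 1.692% × √2 = 2.393%; μ_{2d} = 2 × 0.09% = 0.180%.
VaR = −(0.180%) + 2.197 × 2.393% = 5.077%.
On $25,000,000: 0.05077 × $25,000,000 = $1,269,250.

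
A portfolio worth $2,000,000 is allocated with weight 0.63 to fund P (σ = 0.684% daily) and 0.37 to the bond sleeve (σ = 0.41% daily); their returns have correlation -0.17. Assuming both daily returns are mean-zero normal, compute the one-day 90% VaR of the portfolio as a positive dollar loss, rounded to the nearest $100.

σ_p² = 0.63²·0.684² + 0.37²·0.41² + 2·-0.17·0.63·0.37·0.684·0.41 = 0.1865 (%²).
σ_p = √0.1865 = 0.432%.
At 90%, z = 1.282.
VaR = 1.282 × 0.432% = 0.554%; on $2,000,000 that is $11,080.

$11,100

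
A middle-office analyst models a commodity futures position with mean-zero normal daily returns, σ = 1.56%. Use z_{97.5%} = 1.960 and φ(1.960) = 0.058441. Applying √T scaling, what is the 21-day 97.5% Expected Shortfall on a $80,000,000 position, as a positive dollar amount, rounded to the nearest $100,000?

σ_{21d} = 1.56% × √21 = 7.149%.
ES multiplier = φ(z)/(1−α) = 0.058441/0.025 = 2.338.
ES = 7.149% × 2.338 = 16.714%; on $80,000,000: $13,371,200.

$13,400,000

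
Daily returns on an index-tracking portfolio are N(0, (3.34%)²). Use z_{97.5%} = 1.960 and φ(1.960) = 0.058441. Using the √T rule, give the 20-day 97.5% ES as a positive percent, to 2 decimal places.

34.92%

σ_{20d} = 3.34% × √20 = 14.937%.
ES multiplier = φ(z)/(1−α) = 0.058441/0.025 = 2.338.
ES = 14.937% × 2.338 = 34.923%.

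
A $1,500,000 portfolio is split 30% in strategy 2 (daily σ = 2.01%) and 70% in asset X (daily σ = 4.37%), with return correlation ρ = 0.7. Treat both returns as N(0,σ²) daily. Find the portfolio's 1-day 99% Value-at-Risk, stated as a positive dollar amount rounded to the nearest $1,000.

σ_p² = 0.3²·2.01² + 0.7²·4.37² + 2·0.7·0.3·0.7·2.01·4.37 = 12.3035 (%²).
σ_p = √12.3035 = 3.508%.
At 99%, z = 2.326.
VaR = 2.326 × 3.508% = 8.160%; on $1,500,000 that is $122,400.

$122,000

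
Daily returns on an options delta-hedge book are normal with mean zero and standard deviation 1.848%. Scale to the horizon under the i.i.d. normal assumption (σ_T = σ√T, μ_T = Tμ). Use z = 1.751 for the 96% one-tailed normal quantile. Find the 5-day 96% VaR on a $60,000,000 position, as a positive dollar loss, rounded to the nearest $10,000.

$4,340,000

σ_{5d} = 1.848% × √5 = 4.132%.
VaR = 1.751 × 4.132% = 7.235%.
On $60,000,000: 0.07235 × $60,000,000 = $4,341,000.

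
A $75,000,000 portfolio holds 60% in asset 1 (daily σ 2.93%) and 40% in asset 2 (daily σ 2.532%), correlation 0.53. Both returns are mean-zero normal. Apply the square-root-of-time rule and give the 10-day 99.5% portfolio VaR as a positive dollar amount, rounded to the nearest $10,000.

σ_p = √(0.6²·2.93² + 0.4²·2.532² + 2·0.53·0.6·0.4·2.93·2.532) = 2.450%.
σ_{10d} = 2.450% × √10 = 7.748%.
z(99.5%) = 2.576.
VaR = 2.576 × 7.748% = 19.959%; on $75,000,000 that is $14,969,250.

$14,970,000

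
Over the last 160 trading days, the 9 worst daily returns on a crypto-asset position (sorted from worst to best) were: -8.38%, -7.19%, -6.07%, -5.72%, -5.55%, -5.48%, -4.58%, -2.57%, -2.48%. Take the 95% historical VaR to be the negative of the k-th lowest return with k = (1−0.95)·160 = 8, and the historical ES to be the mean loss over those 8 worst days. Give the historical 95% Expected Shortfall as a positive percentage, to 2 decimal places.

5.69%

The 8 worst returns sum to -45.54%.
ES = −(-45.54%) / 8 = 5.6925% ≈ 5.69%.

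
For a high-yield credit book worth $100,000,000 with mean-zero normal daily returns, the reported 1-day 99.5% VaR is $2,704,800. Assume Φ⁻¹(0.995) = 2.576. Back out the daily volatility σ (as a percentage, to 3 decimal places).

VaR as a fraction: $2,704,800 / $100,000,000 = 2.705%.
σ = VaR / z = 2.705% / 2.576 = 1.050%.

1.050%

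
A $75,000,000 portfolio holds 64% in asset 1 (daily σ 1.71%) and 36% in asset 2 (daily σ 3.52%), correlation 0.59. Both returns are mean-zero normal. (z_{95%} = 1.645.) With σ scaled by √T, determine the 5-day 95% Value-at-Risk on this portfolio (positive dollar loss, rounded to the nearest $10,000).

σ_p = √(0.64²·1.71² + 0.36²·3.52² + 2·0.59·0.64·0.36·1.71·3.52) = 2.107%.
σ_{5d} = 2.107% × √5 = 4.711%.
VaR = 1.645 × 4.711% = 7.750%; on $75,000,000 that is $5,812,500.

$5,810,000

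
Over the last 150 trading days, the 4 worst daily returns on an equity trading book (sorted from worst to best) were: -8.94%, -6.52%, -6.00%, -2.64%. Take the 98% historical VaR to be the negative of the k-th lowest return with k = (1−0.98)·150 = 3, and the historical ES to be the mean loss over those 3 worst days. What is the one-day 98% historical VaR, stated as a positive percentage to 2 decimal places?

6.00%

k = 3; the 3rd lowest return is -6.00%, so VaR = 6.00%.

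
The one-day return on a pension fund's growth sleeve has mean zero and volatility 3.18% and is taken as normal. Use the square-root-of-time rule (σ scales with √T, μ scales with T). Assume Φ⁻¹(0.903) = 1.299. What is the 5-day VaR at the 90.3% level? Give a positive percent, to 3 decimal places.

9.237%

σ_{5d} = 3.18% × √5 = 7.111%.
VaR = 1.299 × 7.111% = 9.237%.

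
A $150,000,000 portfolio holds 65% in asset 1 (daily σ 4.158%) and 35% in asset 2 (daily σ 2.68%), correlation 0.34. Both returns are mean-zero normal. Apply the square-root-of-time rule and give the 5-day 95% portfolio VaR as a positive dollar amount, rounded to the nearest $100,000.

$17,400,000

σ_p = √(0.65²·4.158² + 0.35²·2.68² + 2·0.34·0.65·0.35·4.158·2.68) = 3.148%.
σ_{5d} = 3.148% × √5 = 7.039%.
z(95%) = 1.645.
VaR = 1.645 × 7.039% = 11.579%; on $150,000,000 that is $17,368,500.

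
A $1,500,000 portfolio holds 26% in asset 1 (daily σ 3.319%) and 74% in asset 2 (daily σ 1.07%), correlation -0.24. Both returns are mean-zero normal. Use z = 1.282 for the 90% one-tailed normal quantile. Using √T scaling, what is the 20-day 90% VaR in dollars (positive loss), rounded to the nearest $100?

$87,900

σ_p = √(0.26²·3.319² + 0.74²·1.07² + 2·-0.24·0.26·0.74·3.319·1.07) = 1.022%.
σ_{20d} = 1.022% × √20 = 4.571%.
VaR = 1.282 × 4.571% = 5.860%; on $1,500,000 that is $87,900.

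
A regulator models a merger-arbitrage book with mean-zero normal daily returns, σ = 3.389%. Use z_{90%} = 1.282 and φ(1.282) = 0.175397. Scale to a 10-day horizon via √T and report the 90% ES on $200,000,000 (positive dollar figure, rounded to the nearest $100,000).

σ_{10d} = 3.389% × √10 = 10.717%.
ES multiplier = φ(z)/(1−α) = 0.175397/0.1 = 1.754.
ES = 10.717% × 1.754 = 18.798%; on $200,000,000: $37,596,000.

$37,600,000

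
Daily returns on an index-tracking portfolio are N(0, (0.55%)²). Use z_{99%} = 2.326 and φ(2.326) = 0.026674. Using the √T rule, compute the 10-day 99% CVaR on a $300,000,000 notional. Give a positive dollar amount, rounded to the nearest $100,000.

$13,900,000

σ_{10d} = 0.55% × √10 = 1.739%.
ES multiplier = φ(z)/(1−α) = 0.026674/0.01 = 2.667.
ES = 1.739% × 2.667 = 4.638%; on $300,000,000: $13,914,000.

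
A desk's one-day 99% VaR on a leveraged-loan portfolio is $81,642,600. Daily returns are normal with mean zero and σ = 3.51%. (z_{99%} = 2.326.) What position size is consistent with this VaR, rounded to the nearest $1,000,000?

$1,000,000,000

VaR as a fraction of value: z·σ = 2.326 × 3.51% = 8.16426%.
Position = $81,642,600 / 0.0816426 = $1,000,000,000.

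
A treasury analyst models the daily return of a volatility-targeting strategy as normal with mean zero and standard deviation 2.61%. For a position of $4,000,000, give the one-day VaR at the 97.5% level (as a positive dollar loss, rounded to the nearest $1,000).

At 97.5% one-sided, z = 1.960.
VaR = z·σ = 1.960 × 2.61% = 5.116%.
On $4,000,000: 0.05116 × $4,000,000 = $204,640.

$205,000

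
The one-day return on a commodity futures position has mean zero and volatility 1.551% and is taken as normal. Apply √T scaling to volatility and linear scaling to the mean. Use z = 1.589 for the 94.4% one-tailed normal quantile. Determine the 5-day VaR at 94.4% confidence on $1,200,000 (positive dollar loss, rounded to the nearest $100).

σ_{5d} = 1.551% × √5 = 3.468%.
VaR = 1.589 × 3.468% = 5.511%.
On $1,200,000: 0.05511 × $1,200,000 = $66,132.

$66,100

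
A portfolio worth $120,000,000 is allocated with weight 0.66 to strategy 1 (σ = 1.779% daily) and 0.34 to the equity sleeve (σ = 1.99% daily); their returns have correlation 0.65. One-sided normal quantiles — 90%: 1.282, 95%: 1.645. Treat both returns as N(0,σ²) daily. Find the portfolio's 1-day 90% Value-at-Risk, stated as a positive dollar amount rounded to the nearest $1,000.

$2,606,000

σ_p² = 0.66²·1.779² + 0.34²·1.99² + 2·0.65·0.66·0.34·1.779·1.99 = 2.8691 (%²).
σ_p = √2.8691 = 1.694%.
VaR = 1.282 × 1.694% = 2.172%; on $120,000,000 that is $2,606,400.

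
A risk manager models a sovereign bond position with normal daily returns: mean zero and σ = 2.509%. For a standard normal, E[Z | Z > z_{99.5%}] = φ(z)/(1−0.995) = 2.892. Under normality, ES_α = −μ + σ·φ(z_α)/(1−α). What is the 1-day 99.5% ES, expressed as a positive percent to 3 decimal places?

ES = 2.509% × 2.892 = 7.256%.

7.256%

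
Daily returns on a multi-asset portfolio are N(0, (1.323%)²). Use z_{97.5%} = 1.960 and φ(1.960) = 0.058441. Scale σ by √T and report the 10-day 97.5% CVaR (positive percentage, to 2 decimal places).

9.78%

σ_{10d} = 1.323% × √10 = 4.184%.
ES multiplier = φ(z)/(1−α) = 0.058441/0.025 = 2.338.
ES = 4.184% × 2.338 = 9.782%.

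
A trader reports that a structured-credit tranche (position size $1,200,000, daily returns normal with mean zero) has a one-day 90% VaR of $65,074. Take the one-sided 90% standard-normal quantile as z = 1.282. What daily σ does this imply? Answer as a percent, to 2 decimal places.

VaR as a fraction: $65,074 / $1,200,000 = 5.423%.
σ = VaR / z = 5.423% / 1.282 = 4.230%.

4.23%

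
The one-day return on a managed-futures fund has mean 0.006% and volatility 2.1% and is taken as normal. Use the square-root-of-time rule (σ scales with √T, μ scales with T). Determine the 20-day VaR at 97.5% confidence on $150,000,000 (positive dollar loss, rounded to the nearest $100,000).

$27,400,000

At 97.5%, z = 1.960.
σ_{20d} = 2.1% × √20 = 9.391%; μ_{20d} = 20 × 0.006% = 0.120%.
VaR = −(0.120%) + 1.960 × 9.391% = 18.286%.
On $150,000,000: 0.18286 × $150,000,000 = $27,429,000.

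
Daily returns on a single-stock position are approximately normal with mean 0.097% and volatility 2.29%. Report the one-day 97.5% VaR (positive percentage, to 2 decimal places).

At 97.5% one-sided, z = 1.960.
VaR = −μ + z·σ = −(0.097%) + 1.960 × 2.29% = 4.391%.

4.39%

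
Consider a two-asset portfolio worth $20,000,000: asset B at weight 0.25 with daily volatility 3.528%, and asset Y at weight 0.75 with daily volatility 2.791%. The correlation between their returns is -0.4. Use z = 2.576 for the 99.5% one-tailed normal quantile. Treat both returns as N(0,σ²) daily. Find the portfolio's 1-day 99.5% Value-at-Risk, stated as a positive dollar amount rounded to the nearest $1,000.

$989,000

σ_p² = 0.25²·3.528² + 0.75²·2.791² + 2·-0.4·0.25·0.75·3.528·2.791 = 3.6826 (%²).
σ_p = √3.6826 = 1.919%.
VaR = 2.576 × 1.919% = 4.943%; on $20,000,000 that is $988,600.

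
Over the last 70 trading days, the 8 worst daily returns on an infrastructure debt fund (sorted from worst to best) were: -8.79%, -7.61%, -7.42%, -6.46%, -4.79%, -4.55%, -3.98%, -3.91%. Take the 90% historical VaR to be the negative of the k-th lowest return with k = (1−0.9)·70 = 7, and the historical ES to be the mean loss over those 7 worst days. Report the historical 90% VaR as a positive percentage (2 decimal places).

k = 7; the 7th lowest return is -3.98%, so VaR = 3.98%.

3.98%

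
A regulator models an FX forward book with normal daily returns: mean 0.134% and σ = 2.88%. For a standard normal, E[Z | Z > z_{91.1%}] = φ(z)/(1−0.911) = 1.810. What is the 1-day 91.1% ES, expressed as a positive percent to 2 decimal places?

ES = −(0.134%) + 2.88% × 1.810 = 5.079%.

5.08%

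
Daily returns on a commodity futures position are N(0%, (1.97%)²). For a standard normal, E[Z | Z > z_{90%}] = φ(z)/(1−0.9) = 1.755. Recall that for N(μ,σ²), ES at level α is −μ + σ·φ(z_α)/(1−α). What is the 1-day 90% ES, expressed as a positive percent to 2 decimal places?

3.46%

ES = 1.97% × 1.755 = 3.457%.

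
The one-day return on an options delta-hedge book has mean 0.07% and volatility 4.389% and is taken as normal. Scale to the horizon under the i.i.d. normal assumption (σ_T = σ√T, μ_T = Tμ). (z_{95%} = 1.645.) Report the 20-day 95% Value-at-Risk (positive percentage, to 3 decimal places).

30.888%

σ_{20d} = 4.389% × √20 = 19.628%; μ_{20d} = 20 × 0.07% = 1.400%.
VaR = −(1.400%) + 1.645 × 19.628% = 30.888%.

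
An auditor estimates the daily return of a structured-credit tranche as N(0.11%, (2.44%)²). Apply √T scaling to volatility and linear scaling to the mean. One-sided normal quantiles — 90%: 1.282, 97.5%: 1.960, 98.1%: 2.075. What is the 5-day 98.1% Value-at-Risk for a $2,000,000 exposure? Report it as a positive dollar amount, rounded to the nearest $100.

σ_{5d} = 2.44% × √5 = 5.456%; μ_{5d} = 5 × 0.11% = 0.550%.
VaR = −(0.550%) + 2.075 × 5.456% = 10.771%.
On $2,000,000: 0.10771 × $2,000,000 = $215,420.

$215,400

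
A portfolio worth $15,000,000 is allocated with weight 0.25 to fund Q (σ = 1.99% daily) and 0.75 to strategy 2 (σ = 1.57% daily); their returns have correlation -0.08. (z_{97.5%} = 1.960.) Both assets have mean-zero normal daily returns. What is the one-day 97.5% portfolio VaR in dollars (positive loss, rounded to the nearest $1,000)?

$365,000

σ_p² = 0.25²·1.99² + 0.75²·1.57² + 2·-0.08·0.25·0.75·1.99·1.57 = 1.5403 (%²).
σ_p = √1.5403 = 1.241%.
VaR = 1.960 × 1.241% = 2.432%; on $15,000,000 that is $364,800.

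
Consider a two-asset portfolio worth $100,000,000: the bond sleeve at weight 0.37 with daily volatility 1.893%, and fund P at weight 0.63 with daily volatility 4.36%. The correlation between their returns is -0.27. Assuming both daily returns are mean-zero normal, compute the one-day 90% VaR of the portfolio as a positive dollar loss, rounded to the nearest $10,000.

$3,390,000

σ_p² = 0.37²·1.893² + 0.63²·4.36² + 2·-0.27·0.37·0.63·1.893·4.36 = 6.9966 (%²).
σ_p = √6.9966 = 2.645%.
At 90%, z = 1.282.
VaR = 1.282 × 2.645% = 3.391%; on $100,000,000 that is $3,391,000.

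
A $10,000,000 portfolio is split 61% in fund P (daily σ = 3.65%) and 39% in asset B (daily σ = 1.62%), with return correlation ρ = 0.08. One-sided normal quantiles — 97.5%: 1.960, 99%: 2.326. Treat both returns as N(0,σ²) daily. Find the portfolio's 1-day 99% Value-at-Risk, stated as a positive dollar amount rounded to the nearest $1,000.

σ_p² = 0.61²·3.65² + 0.39²·1.62² + 2·0.08·0.61·0.39·3.65·1.62 = 5.5815 (%²).
σ_p = √5.5815 = 2.363%.
VaR = 2.326 × 2.363% = 5.496%; on $10,000,000 that is $549,600.

$550,000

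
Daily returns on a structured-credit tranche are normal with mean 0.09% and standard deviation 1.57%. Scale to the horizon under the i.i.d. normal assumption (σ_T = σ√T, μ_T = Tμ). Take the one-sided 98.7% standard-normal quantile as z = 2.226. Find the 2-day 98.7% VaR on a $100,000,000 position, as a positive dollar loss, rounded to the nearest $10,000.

σ_{2d} = 1.57% × √2 = 2.220%; μ_{2d} = 2 × 0.09% = 0.180%.
VaR = −(0.180%) + 2.226 × 2.220% = 4.762%.
On $100,000,000: 0.04762 × $100,000,000 = $4,762,000.

$4,760,000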